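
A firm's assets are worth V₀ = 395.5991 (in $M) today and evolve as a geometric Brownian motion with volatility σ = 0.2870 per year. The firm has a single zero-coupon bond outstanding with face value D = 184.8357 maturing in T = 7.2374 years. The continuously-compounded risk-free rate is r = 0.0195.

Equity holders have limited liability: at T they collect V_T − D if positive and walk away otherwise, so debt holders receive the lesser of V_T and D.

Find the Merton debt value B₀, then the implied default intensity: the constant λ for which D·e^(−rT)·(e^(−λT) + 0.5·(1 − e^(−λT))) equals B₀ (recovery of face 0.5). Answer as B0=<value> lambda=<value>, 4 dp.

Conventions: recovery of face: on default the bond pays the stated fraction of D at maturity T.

B0=149.4276 lambda=0.0205

Equity is a call on the firm's assets struck at D = 184.8357:
d₁ = [ln(V₀/D) + (r + σ²/2)T] / (σ√T)
   = [ln(395.5991/184.8357) + (0.0195 + 0.5·0.2870²)·7.2374] / (0.2870·√7.2374)
   = [0.760934 + 0.439198] / 0.772099 = 1.554375
d₂ = d₁ − σ√T = 1.554375 − 0.772099 = 0.782276
N(d₁) = 0.939953,  N(d₂) = 0.782974,  e^(−rT) = 0.868377
E₀ = V₀·N(d₁) − D·e^(−rT)·N(d₂)
   = 395.5991·0.939953 − 184.8357·0.868377·0.782974 = 246.171545
B₀ = V₀ − E₀ = 395.5991 − 246.171545 = 149.427555
e^(−λT) = (B₀·e^(rT)/D − 0.5)/(1 − 0.5) = (149.4276·1.151574/184.8357 − 0.5)/0.5 = 0.86194409
λ = −ln(0.86194409)/7.2374 = 0.020527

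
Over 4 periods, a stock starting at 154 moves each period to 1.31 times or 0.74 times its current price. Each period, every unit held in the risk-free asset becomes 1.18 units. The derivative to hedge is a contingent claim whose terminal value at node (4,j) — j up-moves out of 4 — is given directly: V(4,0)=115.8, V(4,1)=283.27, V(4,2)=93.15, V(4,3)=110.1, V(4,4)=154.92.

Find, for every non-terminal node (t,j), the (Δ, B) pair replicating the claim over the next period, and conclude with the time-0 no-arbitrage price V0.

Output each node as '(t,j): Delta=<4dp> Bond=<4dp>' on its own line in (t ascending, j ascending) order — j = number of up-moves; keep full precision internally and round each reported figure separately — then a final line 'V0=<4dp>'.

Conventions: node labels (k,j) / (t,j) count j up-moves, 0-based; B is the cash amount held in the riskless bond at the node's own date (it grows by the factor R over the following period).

(0,0): Delta=0.0458 Bond=59.5906
(1,0): Delta=-0.5322 Bond=136.1858
(1,1): Delta=0.1423 Bond=50.8556
(2,0): Delta=-1.9140 Bond=277.2324
(2,1): Delta=-0.3015 Bond=126.2690
(2,2): Delta=0.2164 Bond=40.4330
(3,0): Delta=4.7081 Bond=-86.1163
(3,1): Delta=-3.0192 Bond=449.2309
(3,2): Delta=0.1521 Bond=60.2921
(3,3): Delta=0.2271 Bond=43.9938
V0=66.6506

Risk-neutral probability p* = (R−d)/(u−d) = (1.18−0.74)/(1.31−0.74) = 0.7719.
Expiry values: V(4,0)=115.8000, V(4,1)=283.2700, V(4,2)=93.1500, V(4,3)=110.1000, V(4,4)=154.9200
Node (3,0) S=62.4045: V=(p*·283.2700+(1−p*)·115.8000)/1.18=207.6908; Δ=(283.2700−115.8000)/(81.7499−46.1793)=4.7081; B=V−Δ·S=-86.1163
Node (3,1) S=110.4728: V=(p*·93.1500+(1−p*)·283.2700)/1.18=115.6870; Δ=(93.1500−283.2700)/(144.7194−81.7499)=-3.0192; B=V−Δ·S=449.2309
Node (3,2) S=195.5668: V=(p*·110.1000+(1−p*)·93.1500)/1.18=90.0290; Δ=(110.1000−93.1500)/(256.1925−144.7194)=0.1521; B=V−Δ·S=60.2921
Node (3,3) S=346.2060: V=(p*·154.9200+(1−p*)·110.1000)/1.18=122.6253; Δ=(154.9200−110.1000)/(453.5299−256.1925)=0.2271; B=V−Δ·S=43.9938
Node (2,0) S=84.3304: V=(p*·115.6870+(1−p*)·207.6908)/1.18=115.8223; Δ=(115.6870−207.6908)/(110.4728−62.4045)=-1.9140; B=V−Δ·S=277.2324
Node (2,1) S=149.2876: V=(p*·90.0290+(1−p*)·115.6870)/1.18=81.2549; Δ=(90.0290−115.6870)/(195.5668−110.4728)=-0.3015; B=V−Δ·S=126.2690
Node (2,2) S=264.2794: V=(p*·122.6253+(1−p*)·90.0290)/1.18=97.6196; Δ=(122.6253−90.0290)/(346.2060−195.5668)=0.2164; B=V−Δ·S=40.4330
Node (1,0) S=113.9600: V=(p*·81.2549+(1−p*)·115.8223)/1.18=75.5413; Δ=(81.2549−115.8223)/(149.2876−84.3304)=-0.5322; B=V−Δ·S=136.1858
Node (1,1) S=201.7400: V=(p*·97.6196+(1−p*)·81.2549)/1.18=79.5655; Δ=(97.6196−81.2549)/(264.2794−149.2876)=0.1423; B=V−Δ·S=50.8556
Node (0,0) S=154.0000: V=(p*·79.5655+(1−p*)·75.5413)/1.18=66.6506; Δ=(79.5655−75.5413)/(201.7400−113.9600)=0.0458; B=V−Δ·S=59.5906
As a check, the time-0 holding Δ(0,0)·S0 + B(0,0) comes to 66.6506 — exactly V0.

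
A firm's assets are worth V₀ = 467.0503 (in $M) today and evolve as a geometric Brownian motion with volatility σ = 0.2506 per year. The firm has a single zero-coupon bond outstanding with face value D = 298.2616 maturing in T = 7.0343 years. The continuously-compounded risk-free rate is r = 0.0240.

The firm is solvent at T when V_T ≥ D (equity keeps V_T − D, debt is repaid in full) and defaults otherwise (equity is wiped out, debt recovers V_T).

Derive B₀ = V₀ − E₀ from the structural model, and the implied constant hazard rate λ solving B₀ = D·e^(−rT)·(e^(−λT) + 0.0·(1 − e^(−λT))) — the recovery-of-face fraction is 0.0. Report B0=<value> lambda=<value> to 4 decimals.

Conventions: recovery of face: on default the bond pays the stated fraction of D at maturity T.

B0=230.9420 lambda=0.0124

With assets at 467.0503 and a single debt payment of 298.2616 at 7.0343 years:
d₁ = [ln(V₀/D) + (r + σ²/2)T] / (σ√T)
   = [ln(467.0503/298.2616) + (0.0240 + 0.5·0.2506²)·7.0343] / (0.2506·√7.0343)
   = [0.448466 + 0.389701] / 0.664648 = 1.261070
d₂ = d₁ − σ√T = 1.261070 − 0.664648 = 0.596423
N(d₁) = 0.896358,  N(d₂) = 0.724554,  e^(−rT) = 0.844658
E₀ = V₀·N(d₁) − D·e^(−rT)·N(d₂)
   = 467.0503·0.896358 − 298.2616·0.844658·0.724554 = 236.108257
B₀ = V₀ − E₀ = 467.0503 − 236.108257 = 230.942043
e^(−λT) = (B₀·e^(rT)/D − 0)/(1 − 0) = (230.9420·1.183911/298.2616 − 0)/1 = 0.91669437
λ = −ln(0.91669437)/7.0343 = 0.012365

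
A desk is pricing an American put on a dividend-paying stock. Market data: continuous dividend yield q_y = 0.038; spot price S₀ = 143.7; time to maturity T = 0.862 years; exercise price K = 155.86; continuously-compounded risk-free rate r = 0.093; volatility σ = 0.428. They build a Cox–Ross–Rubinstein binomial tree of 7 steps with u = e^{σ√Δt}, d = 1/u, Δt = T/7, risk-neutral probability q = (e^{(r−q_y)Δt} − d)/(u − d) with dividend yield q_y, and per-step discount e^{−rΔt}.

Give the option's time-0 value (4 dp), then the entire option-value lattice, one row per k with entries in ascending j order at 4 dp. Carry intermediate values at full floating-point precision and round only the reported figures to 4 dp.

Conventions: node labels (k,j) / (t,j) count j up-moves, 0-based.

price = 26.2635
tree:
26.2635
36.7294 15.7767
49.5841 23.9550 7.4692
64.2857 35.1542 12.6349 2.1626
77.0565 49.4454 20.8175 4.2482 0.0000
88.0462 64.2857 33.0321 8.3449 0.0000 0.0000
97.5034 77.0565 49.4454 16.3923 0.0000 0.0000 0.0000
105.6417 88.0462 64.2857 32.2001 0.0000 0.0000 0.0000 0.0000

params: Δt=0.12314 u=1.16206 d=0.86054 q=0.48506 e^(-rΔt)=0.98861
t_7 payoffs: 105.6417 88.0462 64.2857 32.2001 0.0000 0.0000 0.0000 0.0000
k=6: node(6,0) S=58.3566 payoff=97.5034 vs cont=96.0011 → 97.5034 [stop]  node(6,1) S=78.8035 payoff=77.0565 vs cont=75.6496 → 77.0565 [stop]  node(6,2) S=106.4146 payoff=49.4454 vs cont=48.1674 → 49.4454 [stop]  node(6,3) S=143.7000 payoff=12.1600 vs cont=16.3923 → 16.3923 [wait]  node(6,4) S=194.0494 payoff=0.0000 vs cont=0.0000 → 0.0000 [wait]  node(6,5) S=262.0402 payoff=0.0000 vs cont=0.0000 → 0.0000 [wait]  node(6,6) S=353.8535 payoff=0.0000 vs cont=0.0000 → 0.0000 [wait]
k=5: node(5,0) S=67.8138 payoff=88.0462 vs cont=86.5881 → 88.0462 [stop]  node(5,1) S=91.5743 payoff=64.2857 vs cont=62.9385 → 64.2857 [stop]  node(5,2) S=123.6599 payoff=32.2001 vs cont=33.0321 → 33.0321 [wait]  node(5,3) S=166.9877 payoff=0.0000 vs cont=8.3449 → 8.3449 [wait]  node(5,4) S=225.4967 payoff=0.0000 vs cont=0.0000 → 0.0000 [wait]  node(5,5) S=304.5059 payoff=0.0000 vs cont=0.0000 → 0.0000 [wait]
k=4: node(4,0) S=78.8035 payoff=77.0565 vs cont=75.6496 → 77.0565 [stop]  node(4,1) S=106.4146 payoff=49.4454 vs cont=48.5664 → 49.4454 [stop]  node(4,2) S=143.7000 payoff=12.1600 vs cont=20.8175 → 20.8175 [wait]  node(4,3) S=194.0494 payoff=0.0000 vs cont=4.2482 → 4.2482 [wait]  node(4,4) S=262.0402 payoff=0.0000 vs cont=0.0000 → 0.0000 [wait]
k=3: node(3,0) S=91.5743 payoff=64.2857 vs cont=62.9385 → 64.2857 [stop]  node(3,1) S=123.6599 payoff=32.2001 vs cont=35.1542 → 35.1542 [wait]  node(3,2) S=166.9877 payoff=0.0000 vs cont=12.6349 → 12.6349 [wait]  node(3,3) S=225.4967 payoff=0.0000 vs cont=2.1626 → 2.1626 [wait]
k=2: node(2,0) S=106.4146 payoff=49.4454 vs cont=49.5841 → 49.5841 [wait]  node(2,1) S=143.7000 payoff=12.1600 vs cont=23.9550 → 23.9550 [wait]  node(2,2) S=194.0494 payoff=0.0000 vs cont=7.4692 → 7.4692 [wait]
k=1: node(1,0) S=123.6599 payoff=32.2001 vs cont=36.7294 → 36.7294 [wait]  node(1,1) S=166.9877 payoff=0.0000 vs cont=15.7767 → 15.7767 [wait]
k=0: node(0,0) S=143.7000 payoff=12.1600 vs cont=26.2635 → 26.2635 [wait]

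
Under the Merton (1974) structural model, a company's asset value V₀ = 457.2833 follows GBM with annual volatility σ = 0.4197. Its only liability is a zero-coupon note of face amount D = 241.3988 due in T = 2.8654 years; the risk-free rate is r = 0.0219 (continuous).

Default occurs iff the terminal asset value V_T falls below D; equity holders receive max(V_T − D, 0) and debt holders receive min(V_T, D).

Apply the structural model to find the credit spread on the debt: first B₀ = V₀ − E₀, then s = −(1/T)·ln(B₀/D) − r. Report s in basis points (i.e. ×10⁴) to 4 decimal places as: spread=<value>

With assets at 457.2833 and a single debt payment of 241.3988 at 2.8654 years:
d₁ = [ln(V₀/D) + (r + σ²/2)T] / (σ√T)
   = [ln(457.2833/241.3988) + (0.0219 + 0.5·0.4197²)·2.8654] / (0.4197·√2.8654)
   = [0.638853 + 0.315120] / 0.710447 = 1.342778
d₂ = d₁ − σ√T = 1.342778 − 0.710447 = 0.632331
N(d₁) = 0.910328,  N(d₂) = 0.736415,  e^(−rT) = 0.939176
E₀ = V₀·N(d₁) − D·e^(−rT)·N(d₂)
   = 457.2833·0.910328 − 241.3988·0.939176·0.736415 = 249.320827
B₀ = V₀ − E₀ = 457.2833 − 249.320827 = 207.962473
spread = −(1/T)·ln(B₀/D) − r = −(1/2.8654)·ln(207.962473/241.3988) − 0.0219 = 0.03013207
in basis points: 0.03013207 × 10⁴ = 301.3207 bp

spread=301.3207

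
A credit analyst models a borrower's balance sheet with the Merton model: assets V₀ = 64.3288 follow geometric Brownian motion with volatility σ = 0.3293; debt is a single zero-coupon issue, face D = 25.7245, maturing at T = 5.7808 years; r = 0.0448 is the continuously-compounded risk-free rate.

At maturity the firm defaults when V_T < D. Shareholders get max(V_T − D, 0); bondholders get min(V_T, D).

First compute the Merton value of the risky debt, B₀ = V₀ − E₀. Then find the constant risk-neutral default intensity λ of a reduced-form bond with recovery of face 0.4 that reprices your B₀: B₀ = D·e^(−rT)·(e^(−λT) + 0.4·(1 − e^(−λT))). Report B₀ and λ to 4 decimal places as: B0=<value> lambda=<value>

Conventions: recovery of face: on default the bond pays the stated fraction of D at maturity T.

Apply the equity-as-call identities (strike 25.7245, horizon 5.7808 years):
d₁ = [ln(V₀/D) + (r + σ²/2)T] / (σ√T)
   = [ln(64.3288/25.7245) + (0.0448 + 0.5·0.3293²)·5.7808] / (0.3293·√5.7808)
   = [0.916564 + 0.572410] / 0.791746 = 1.880622
d₂ = d₁ − σ√T = 1.880622 − 0.791746 = 1.088876
N(d₁) = 0.969988,  N(d₂) = 0.861896,  e^(−rT) = 0.771839
E₀ = V₀·N(d₁) − D·e^(−rT)·N(d₂)
   = 64.3288·0.969988 − 25.7245·0.771839·0.861896 = 45.285105
B₀ = V₀ − E₀ = 64.3288 − 45.285105 = 19.043695
e^(−λT) = (B₀·e^(rT)/D − 0.4)/(1 − 0.4) = (19.0437·1.295608/25.7245 − 0.4)/0.6 = 0.93188491
λ = −ln(0.93188491)/5.7808 = 0.012203

B0=19.0437 lambda=0.0122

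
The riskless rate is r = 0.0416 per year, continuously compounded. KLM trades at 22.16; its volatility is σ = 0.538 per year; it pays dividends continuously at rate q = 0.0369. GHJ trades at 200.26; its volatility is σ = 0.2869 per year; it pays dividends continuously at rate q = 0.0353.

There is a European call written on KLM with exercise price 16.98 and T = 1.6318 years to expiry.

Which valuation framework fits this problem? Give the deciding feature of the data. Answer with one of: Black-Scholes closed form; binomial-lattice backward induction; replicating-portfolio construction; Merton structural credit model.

framework: Black-Scholes closed form

Key observation: the strike-16.98 call on KLM is European-exercise on a continuously-modelled lognormal underlying, so its value is a single closed-form evaluation.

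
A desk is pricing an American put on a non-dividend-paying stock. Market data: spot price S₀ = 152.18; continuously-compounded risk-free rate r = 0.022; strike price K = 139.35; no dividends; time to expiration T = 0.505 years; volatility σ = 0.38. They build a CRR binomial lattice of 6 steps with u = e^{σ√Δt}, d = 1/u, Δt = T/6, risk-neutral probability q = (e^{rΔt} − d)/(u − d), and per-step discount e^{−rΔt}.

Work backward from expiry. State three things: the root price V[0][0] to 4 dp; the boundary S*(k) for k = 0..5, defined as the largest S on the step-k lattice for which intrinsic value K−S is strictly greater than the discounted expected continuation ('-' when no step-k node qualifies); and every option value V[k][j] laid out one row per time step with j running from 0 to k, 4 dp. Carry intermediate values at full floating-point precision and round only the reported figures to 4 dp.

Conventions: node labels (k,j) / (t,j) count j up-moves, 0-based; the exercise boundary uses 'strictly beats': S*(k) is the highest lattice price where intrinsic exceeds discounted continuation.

price = 10.0140
boundary = - - - - 97.9140 109.3259
tree:
10.0140
15.1044 4.5570
22.0721 7.6400 1.2460
31.0018 12.5165 2.4046 0.0000
41.4360 19.8563 4.6405 0.0000 0.0000
51.6567 30.0241 8.9554 0.0000 0.0000 0.0000
60.8105 41.4360 17.2822 0.0000 0.0000 0.0000 0.0000

Δt=0.08417, u=1.11655, d=0.89562, q=0.48086, disc=e^(-rΔt)=0.99815
k=6 terminal: V=max(K-S,0) → 60.8105 41.4360 17.2822 0.0000 0.0000 0.0000 0.0000
k=5: j=0 S=87.6933 intr=51.6567 cont=51.3989 V=51.6567[EX]; j=1 S=109.3259 intr=30.0241 cont=29.7663 V=30.0241[EX]; j=2 S=136.2948 intr=3.0552 cont=8.9554 V=8.9554[hold]; j=3 S=169.9166 intr=0.0000 cont=0.0000 V=0.0000[hold]; j=4 S=211.8323 intr=0.0000 cont=0.0000 V=0.0000[hold]; j=5 S=264.0880 intr=0.0000 cont=0.0000 V=0.0000[hold]  S*(5)=109.3259
k=4: j=0 S=97.9140 intr=41.4360 cont=41.1782 V=41.4360[EX]; j=1 S=122.0678 intr=17.2822 cont=19.8563 V=19.8563[hold]; j=2 S=152.1800 intr=0.0000 cont=4.6405 V=4.6405[hold]; j=3 S=189.7204 intr=0.0000 cont=0.0000 V=0.0000[hold]; j=4 S=236.5214 intr=0.0000 cont=0.0000 V=0.0000[hold]  S*(4)=97.9140
k=3: j=0 S=109.3259 intr=30.0241 cont=31.0018 V=31.0018[hold]; j=1 S=136.2948 intr=3.0552 cont=12.5165 V=12.5165[hold]; j=2 S=169.9166 intr=0.0000 cont=2.4046 V=2.4046[hold]; j=3 S=211.8323 intr=0.0000 cont=0.0000 V=0.0000[hold]  S*(3)=-
k=2: j=0 S=122.0678 intr=17.2822 cont=22.0721 V=22.0721[hold]; j=1 S=152.1800 intr=0.0000 cont=7.6400 V=7.6400[hold]; j=2 S=189.7204 intr=0.0000 cont=1.2460 V=1.2460[hold]  S*(2)=-
k=1: j=0 S=136.2948 intr=3.0552 cont=15.1044 V=15.1044[hold]; j=1 S=169.9166 intr=0.0000 cont=4.5570 V=4.5570[hold]  S*(1)=-
k=0: j=0 S=152.1800 intr=0.0000 cont=10.0140 V=10.0140[hold]  S*(0)=-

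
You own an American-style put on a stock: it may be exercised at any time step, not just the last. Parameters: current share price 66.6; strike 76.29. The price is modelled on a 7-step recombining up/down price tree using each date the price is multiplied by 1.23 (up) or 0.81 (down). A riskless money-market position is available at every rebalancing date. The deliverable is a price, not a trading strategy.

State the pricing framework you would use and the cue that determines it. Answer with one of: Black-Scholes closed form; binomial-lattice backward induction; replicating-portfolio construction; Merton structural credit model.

Key observation: the defining feature is the embedded early-exercise option across 7 discrete dates on the spot-66.6 tree; pricing the strike-76.29 put means working backward with an exercise test at every node.

framework: binomial-lattice backward induction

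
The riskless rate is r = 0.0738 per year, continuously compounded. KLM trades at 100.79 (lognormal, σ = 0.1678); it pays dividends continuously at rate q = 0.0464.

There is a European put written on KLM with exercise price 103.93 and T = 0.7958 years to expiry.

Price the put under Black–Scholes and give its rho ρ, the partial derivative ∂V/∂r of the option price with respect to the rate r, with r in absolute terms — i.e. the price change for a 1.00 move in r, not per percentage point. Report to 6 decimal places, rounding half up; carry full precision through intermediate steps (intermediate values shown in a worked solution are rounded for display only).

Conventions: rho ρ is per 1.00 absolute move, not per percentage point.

price = 6.264272
ρ = -43.155584

σ√T = 0.1678·√0.7958 = 0.149690
d₁ = (ln(S/K) + (r−q+σ²/2)T) / (σ√T) = (ln(100.79/103.93) + (0.0738−0.0464+0.1678²/2)·0.7958) / 0.149690 = (-0.030678 + 0.033009) / 0.149690 = 0.015566
d₂ = d₁ − σ√T = 0.015566 − 0.149690 = -0.134124
e^{−rT} = 0.942961
e^{−qT} = 0.963748
N(−d₁) = 0.493790,  N(−d₂) = 0.553348
Put price V = K·e^{−rT}·N(−d₂) − S·e^{−qT}·N(−d₁) = 54.229184 − 47.964912 = 6.264272
ρ = −K·T·e^{−rT}·N(−d₂) = -43.155584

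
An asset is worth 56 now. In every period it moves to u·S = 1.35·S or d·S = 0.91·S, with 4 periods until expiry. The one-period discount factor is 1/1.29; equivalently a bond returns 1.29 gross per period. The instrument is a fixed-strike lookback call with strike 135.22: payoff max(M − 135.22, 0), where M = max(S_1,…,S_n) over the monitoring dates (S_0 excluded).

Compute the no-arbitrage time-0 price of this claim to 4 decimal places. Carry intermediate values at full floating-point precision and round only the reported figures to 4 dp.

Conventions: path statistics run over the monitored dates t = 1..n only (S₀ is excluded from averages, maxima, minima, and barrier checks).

price = 10.2835

Set p* = 0.8636 (from d < R < u); the path-dependent value is the discounted p*-expectation over all price paths.
Enumerate all 2^4 = 16 price paths (U = up ×1.35, D = down ×0.91); each path with k up-moves has probability p*^k·(1−p*)^(4−k).
DDDD: M=50.9600, payoff=0.0000, prob=0.000346
UDDD: M=75.6000, payoff=0.0000, prob=0.002190
DUDD: M=68.7960, payoff=0.0000, prob=0.002190
UUDD: M=102.0600, payoff=0.0000, prob=0.013869
DDUD: M=62.6044, payoff=0.0000, prob=0.002190
UDUD: M=92.8746, payoff=0.0000, prob=0.013869
DUUD: M=92.8746, payoff=0.0000, prob=0.013869
UUUD: M=137.7810, payoff=2.5610, prob=0.087840
DDDU: M=56.9700, payoff=0.0000, prob=0.002190
UDDU: M=84.5159, payoff=0.0000, prob=0.013869
DUDU: M=84.5159, payoff=0.0000, prob=0.013869
UUDU: M=125.3807, payoff=0.0000, prob=0.087840
DDUU: M=84.5159, payoff=0.0000, prob=0.013869
UDUU: M=125.3807, payoff=0.0000, prob=0.087840
DUUU: M=125.3807, payoff=0.0000, prob=0.087840
UUUU: M=186.0043, payoff=50.7844, prob=0.556319
Price = Σ prob·payoff / R^4 = 28.477243 / 2.769229 = 10.2835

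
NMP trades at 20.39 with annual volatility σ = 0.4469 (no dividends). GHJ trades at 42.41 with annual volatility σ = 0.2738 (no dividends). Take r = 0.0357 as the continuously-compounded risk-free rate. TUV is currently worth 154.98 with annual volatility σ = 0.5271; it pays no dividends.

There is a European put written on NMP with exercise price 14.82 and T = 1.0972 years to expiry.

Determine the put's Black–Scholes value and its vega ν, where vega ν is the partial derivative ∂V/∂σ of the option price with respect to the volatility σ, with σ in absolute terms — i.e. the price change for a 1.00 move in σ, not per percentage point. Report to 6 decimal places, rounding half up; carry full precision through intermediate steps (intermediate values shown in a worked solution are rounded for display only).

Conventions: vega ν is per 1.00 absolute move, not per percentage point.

σ√T = 0.4469·√1.0972 = 0.468116
d₁ = (ln(S/K) + (r+σ²/2)T) / (σ√T) = (ln(20.39/14.82) + (0.0357+0.4469²/2)·1.0972) / 0.468116 = (0.319067 + 0.148736) / 0.468116 = 0.999332
d₂ = d₁ − σ√T = 0.999332 − 0.468116 = 0.531217
e^{−rT} = 0.961587
N(−d₁) = 0.158817,  N(−d₂) = 0.297634
Put price V = K·e^{−rT}·N(−d₂) − S·N(−d₁) = 4.241505 − 3.238276 = 1.003229
φ(d₁) = (1/√(2π))·e^{−d₁²/2} = 0.242132
ν = S·φ(d₁)·√T = 5.171456

price = 1.003229
ν = 5.171456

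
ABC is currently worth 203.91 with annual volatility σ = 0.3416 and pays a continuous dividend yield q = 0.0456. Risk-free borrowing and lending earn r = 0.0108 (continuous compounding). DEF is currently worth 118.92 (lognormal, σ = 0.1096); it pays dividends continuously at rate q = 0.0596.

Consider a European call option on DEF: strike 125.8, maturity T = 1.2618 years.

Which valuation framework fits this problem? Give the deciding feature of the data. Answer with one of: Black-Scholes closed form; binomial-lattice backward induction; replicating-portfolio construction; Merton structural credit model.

framework: Black-Scholes closed form

Key observation: the strike-125.8 call on DEF is European-exercise on a continuously-modelled lognormal underlying, so its value is a single closed-form evaluation.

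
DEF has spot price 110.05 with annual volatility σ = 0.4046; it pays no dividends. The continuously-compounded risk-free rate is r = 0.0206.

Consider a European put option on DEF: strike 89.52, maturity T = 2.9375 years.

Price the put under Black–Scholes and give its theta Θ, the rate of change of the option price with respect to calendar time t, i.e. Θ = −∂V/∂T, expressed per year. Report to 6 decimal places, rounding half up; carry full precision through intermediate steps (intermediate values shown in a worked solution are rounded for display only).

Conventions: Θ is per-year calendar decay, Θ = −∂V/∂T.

price = 15.295302
Θ = -3.123549

σ√T = 0.4046·√2.9375 = 0.693449
d₁ = (ln(S/K) + (r+σ²/2)T) / (σ√T) = (ln(110.05/89.52) + (0.0206+0.4046²/2)·2.9375) / 0.693449 = (0.206473 + 0.300949) / 0.693449 = 0.731735
d₂ = d₁ − σ√T = 0.731735 − 0.693449 = 0.038286
e^{−rT} = 0.941282
N(−d₁) = 0.232165,  N(−d₂) = 0.484730
Put price V = K·e^{−rT}·N(−d₂) − S·N(−d₁) = 40.845075 − 25.549772 = 15.295302
φ(d₁) = (1/√(2π))·e^{−d₁²/2} = 0.305240
Θ = −S·φ(d₁)·σ/(2√T) + r·K·e^{−rT}·N(−d₂) = −3.964958 + 0.841409 = -3.123549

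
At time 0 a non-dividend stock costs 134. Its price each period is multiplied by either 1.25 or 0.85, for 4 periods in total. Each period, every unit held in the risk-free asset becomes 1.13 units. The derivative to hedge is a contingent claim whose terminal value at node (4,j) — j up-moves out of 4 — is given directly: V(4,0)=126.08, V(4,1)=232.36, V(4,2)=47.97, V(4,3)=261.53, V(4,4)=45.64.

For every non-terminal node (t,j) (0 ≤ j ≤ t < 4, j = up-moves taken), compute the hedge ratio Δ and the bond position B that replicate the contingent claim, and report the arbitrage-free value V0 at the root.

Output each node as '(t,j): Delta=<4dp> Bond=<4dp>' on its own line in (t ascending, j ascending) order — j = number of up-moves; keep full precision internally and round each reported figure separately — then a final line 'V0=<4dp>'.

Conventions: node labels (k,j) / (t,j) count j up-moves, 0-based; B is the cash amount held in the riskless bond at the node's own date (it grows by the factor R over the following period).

Arbitrage-free pricing uses the up-move probability p* = (R−d)/(u−d) = 0.7000, discounting each step at R = 1.13.
Terminal payoffs: V(4,0)=126.0800, V(4,1)=232.3600, V(4,2)=47.9700, V(4,3)=261.5300, V(4,4)=45.6400
Node (3,0) S=82.2927: V=(p*·232.3600+(1−p*)·126.0800)/1.13=177.4124; Δ=(232.3600−126.0800)/(102.8659−69.9488)=3.2287; B=V−Δ·S=-88.2876
Node (3,1) S=121.0187: V=(p*·47.9700+(1−p*)·232.3600)/1.13=91.4044; Δ=(47.9700−232.3600)/(151.2734−102.8659)=-3.8091; B=V−Δ·S=552.3794
Node (3,2) S=177.9688: V=(p*·261.5300+(1−p*)·47.9700)/1.13=174.7451; Δ=(261.5300−47.9700)/(222.4609−151.2734)=3.0000; B=V−Δ·S=-359.1549
Node (3,3) S=261.7188: V=(p*·45.6400+(1−p*)·261.5300)/1.13=97.7053; Δ=(45.6400−261.5300)/(327.1484−222.4609)=-2.0622; B=V−Δ·S=637.4303
Node (2,0) S=96.8150: V=(p*·91.4044+(1−p*)·177.4124)/1.13=103.7228; Δ=(91.4044−177.4124)/(121.0187−82.2927)=-2.2209; B=V−Δ·S=318.7428
Node (2,1) S=142.3750: V=(p*·174.7451+(1−p*)·91.4044)/1.13=132.5159; Δ=(174.7451−91.4044)/(177.9688−121.0187)=1.4634; B=V−Δ·S=-75.8359
Node (2,2) S=209.3750: V=(p*·97.7053+(1−p*)·174.7451)/1.13=106.9179; Δ=(97.7053−174.7451)/(261.7188−177.9688)=-0.9199; B=V−Δ·S=299.5175
Node (1,0) S=113.9000: V=(p*·132.5159+(1−p*)·103.7228)/1.13=109.6265; Δ=(132.5159−103.7228)/(142.3750−96.8150)=0.6320; B=V−Δ·S=37.6440
Node (1,1) S=167.5000: V=(p*·106.9179+(1−p*)·132.5159)/1.13=101.4135; Δ=(106.9179−132.5159)/(209.3750−142.3750)=-0.3821; B=V−Δ·S=165.4084
Node (0,0) S=134.0000: V=(p*·101.4135+(1−p*)·109.6265)/1.13=91.9269; Δ=(101.4135−109.6265)/(167.5000−113.9000)=-0.1532; B=V−Δ·S=112.4593
Verification: the root portfolio costs Δ(0,0)·S0 + B(0,0) = 91.9269, matching V0.

(0,0): Delta=-0.1532 Bond=112.4593
(1,0): Delta=0.6320 Bond=37.6440
(1,1): Delta=-0.3821 Bond=165.4084
(2,0): Delta=-2.2209 Bond=318.7428
(2,1): Delta=1.4634 Bond=-75.8359
(2,2): Delta=-0.9199 Bond=299.5175
(3,0): Delta=3.2287 Bond=-88.2876
(3,1): Delta=-3.8091 Bond=552.3794
(3,2): Delta=3.0000 Bond=-359.1549
(3,3): Delta=-2.0622 Bond=637.4303
V0=91.9269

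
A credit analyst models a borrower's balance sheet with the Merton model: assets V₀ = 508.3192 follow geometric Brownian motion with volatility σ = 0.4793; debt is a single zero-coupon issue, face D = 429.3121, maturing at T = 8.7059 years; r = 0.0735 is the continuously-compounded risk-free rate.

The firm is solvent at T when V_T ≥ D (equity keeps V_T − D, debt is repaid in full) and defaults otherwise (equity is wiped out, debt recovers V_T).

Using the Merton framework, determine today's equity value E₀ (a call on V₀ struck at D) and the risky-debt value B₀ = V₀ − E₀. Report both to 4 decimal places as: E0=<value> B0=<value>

E0=356.2348 B0=152.0844

With assets at 508.3192 and a single debt payment of 429.3121 at 8.7059 years:
d₁ = [ln(V₀/D) + (r + σ²/2)T] / (σ√T)
   = [ln(508.3192/429.3121) + (0.0735 + 0.5·0.4793²)·8.7059] / (0.4793·√8.7059)
   = [0.168925 + 1.639880] / 1.414211 = 1.279021
d₂ = d₁ − σ√T = 1.279021 − 1.414211 = -0.135190
N(d₁) = 0.899555,  N(d₂) = 0.446231,  e^(−rT) = 0.527354
E₀ = V₀·N(d₁) − D·e^(−rT)·N(d₂)
   = 508.3192·0.899555 − 429.3121·0.527354·0.446231 = 356.234808
B₀ = V₀ − E₀ = 508.3192 − 356.234808 = 152.084392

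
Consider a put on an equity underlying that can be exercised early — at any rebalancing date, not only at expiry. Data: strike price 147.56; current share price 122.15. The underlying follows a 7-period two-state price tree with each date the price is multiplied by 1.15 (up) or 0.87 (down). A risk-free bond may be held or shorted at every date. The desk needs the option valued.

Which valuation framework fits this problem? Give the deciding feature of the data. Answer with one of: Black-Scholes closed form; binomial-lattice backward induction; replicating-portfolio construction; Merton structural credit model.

Key observation: the exercise right at every one of the 7 steps is what matters: each node needs max(147.56 − S, continuation), which only the stepwise tree valuation starting from spot 122.15 delivers.

framework: binomial-lattice backward induction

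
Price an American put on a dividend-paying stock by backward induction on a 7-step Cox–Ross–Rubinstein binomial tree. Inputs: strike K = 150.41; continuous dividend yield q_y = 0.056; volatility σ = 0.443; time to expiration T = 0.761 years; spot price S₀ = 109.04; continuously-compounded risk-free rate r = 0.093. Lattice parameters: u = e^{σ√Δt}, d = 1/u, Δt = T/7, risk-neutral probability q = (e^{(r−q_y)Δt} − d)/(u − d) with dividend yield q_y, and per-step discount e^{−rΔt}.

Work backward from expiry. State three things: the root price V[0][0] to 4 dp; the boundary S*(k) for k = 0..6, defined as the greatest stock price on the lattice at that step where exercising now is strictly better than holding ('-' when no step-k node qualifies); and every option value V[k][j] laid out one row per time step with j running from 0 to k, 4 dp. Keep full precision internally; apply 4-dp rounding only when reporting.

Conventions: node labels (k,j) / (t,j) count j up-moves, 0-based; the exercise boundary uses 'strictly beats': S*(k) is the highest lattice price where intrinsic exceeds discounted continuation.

params: Δt=0.10871 u=1.15727 d=0.86410 q=0.47730 e^(-rΔt)=0.98994
t_7 payoffs: 111.1872 97.8798 80.0575 56.1884 24.2211 0.0000 0.0000 0.0000
t_6: node(6,0) S=45.3914 payoff=105.0186 vs cont=103.7810 → 105.0186 [stop]  node(6,1) S=60.7917 payoff=89.6183 vs cont=88.4742 → 89.6183 [stop]  node(6,2) S=81.4170 payoff=68.9930 vs cont=67.9741 → 68.9930 [stop]  node(6,3) S=109.0400 payoff=41.3700 vs cont=40.5188 → 41.3700 [stop]  node(6,4) S=146.0349 payoff=4.3751 vs cont=12.5331 → 12.5331 [wait]  node(6,5) S=195.5813 payoff=0.0000 vs cont=0.0000 → 0.0000 [wait]  node(6,6) S=261.9377 payoff=0.0000 vs cont=0.0000 → 0.0000 [wait]  ⇒ S*(6)=109.0400
t_5: node(5,0) S=52.5302 payoff=97.8798 vs cont=96.6856 → 97.8798 [stop]  node(5,1) S=70.3525 payoff=80.0575 vs cont=78.9714 → 80.0575 [stop]  node(5,2) S=94.2216 payoff=56.1884 vs cont=55.2472 → 56.1884 [stop]  node(5,3) S=126.1889 payoff=24.2211 vs cont=27.3285 → 27.3285 [wait]  node(5,4) S=169.0020 payoff=0.0000 vs cont=6.4852 → 6.4852 [wait]  node(5,5) S=226.3407 payoff=0.0000 vs cont=0.0000 → 0.0000 [wait]  ⇒ S*(5)=94.2216
t_4: node(4,0) S=60.7917 payoff=89.6183 vs cont=88.4742 → 89.6183 [stop]  node(4,1) S=81.4170 payoff=68.9930 vs cont=67.9741 → 68.9930 [stop]  node(4,2) S=109.0400 payoff=41.3700 vs cont=41.9870 → 41.9870 [wait]  node(4,3) S=146.0349 payoff=4.3751 vs cont=17.2052 → 17.2052 [wait]  node(4,4) S=195.5813 payoff=0.0000 vs cont=3.3557 → 3.3557 [wait]  ⇒ S*(4)=81.4170
t_3: node(3,0) S=70.3525 payoff=80.0575 vs cont=78.9714 → 80.0575 [stop]  node(3,1) S=94.2216 payoff=56.1884 vs cont=55.5388 → 56.1884 [stop]  node(3,2) S=126.1889 payoff=24.2211 vs cont=29.8554 → 29.8554 [wait]  node(3,3) S=169.0020 payoff=0.0000 vs cont=10.4883 → 10.4883 [wait]  ⇒ S*(3)=94.2216
t_2: node(2,0) S=81.4170 payoff=68.9930 vs cont=67.9741 → 68.9930 [stop]  node(2,1) S=109.0400 payoff=41.3700 vs cont=43.1809 → 43.1809 [wait]  node(2,2) S=146.0349 payoff=4.3751 vs cont=20.4042 → 20.4042 [wait]  ⇒ S*(2)=81.4170
t_1: node(1,0) S=94.2216 payoff=56.1884 vs cont=56.1029 → 56.1884 [stop]  node(1,1) S=126.1889 payoff=24.2211 vs cont=31.9847 → 31.9847 [wait]  ⇒ S*(1)=94.2216
t_0: node(0,0) S=109.0400 payoff=41.3700 vs cont=44.1870 → 44.1870 [wait]  ⇒ S*(0)=-

price = 44.1870
boundary = - 94.2216 81.4170 94.2216 81.4170 94.2216 109.0400
tree:
44.1870
56.1884 31.9847
68.9930 43.1809 20.4042
80.0575 56.1884 29.8554 10.4883
89.6183 68.9930 41.9870 17.2052 3.3557
97.8798 80.0575 56.1884 27.3285 6.4852 0.0000
105.0186 89.6183 68.9930 41.3700 12.5331 0.0000 0.0000
111.1872 97.8798 80.0575 56.1884 24.2211 0.0000 0.0000 0.0000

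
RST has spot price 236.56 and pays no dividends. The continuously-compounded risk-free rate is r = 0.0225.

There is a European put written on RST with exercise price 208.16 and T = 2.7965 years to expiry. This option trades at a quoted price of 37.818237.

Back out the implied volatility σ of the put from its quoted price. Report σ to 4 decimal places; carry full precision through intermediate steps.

sigma = 0.3968

At σ = 0.3968 the Black–Scholes value reproduces the quote:
σ√T = 0.3968·√2.7965 = 0.663558
d₁ = (ln(S/K) + (r+σ²/2)T) / (σ√T) = (ln(236.56/208.16) + (0.0225+0.3968²/2)·2.7965) / 0.663558 = (0.127895 + 0.283076) / 0.663558 = 0.619344
d₂ = d₁ − σ√T = 0.619344 − 0.663558 = -0.044214
e^{−rT} = 0.939017
N(−d₁) = 0.267845,  N(−d₂) = 0.517633
V = K·e^{−rT}·N(−d₂) − S·N(−d₁) = 101.179614 − 63.361377 = 37.818237 (equal to the quote); since ∂V/∂σ > 0 for all σ, the implied volatility is unique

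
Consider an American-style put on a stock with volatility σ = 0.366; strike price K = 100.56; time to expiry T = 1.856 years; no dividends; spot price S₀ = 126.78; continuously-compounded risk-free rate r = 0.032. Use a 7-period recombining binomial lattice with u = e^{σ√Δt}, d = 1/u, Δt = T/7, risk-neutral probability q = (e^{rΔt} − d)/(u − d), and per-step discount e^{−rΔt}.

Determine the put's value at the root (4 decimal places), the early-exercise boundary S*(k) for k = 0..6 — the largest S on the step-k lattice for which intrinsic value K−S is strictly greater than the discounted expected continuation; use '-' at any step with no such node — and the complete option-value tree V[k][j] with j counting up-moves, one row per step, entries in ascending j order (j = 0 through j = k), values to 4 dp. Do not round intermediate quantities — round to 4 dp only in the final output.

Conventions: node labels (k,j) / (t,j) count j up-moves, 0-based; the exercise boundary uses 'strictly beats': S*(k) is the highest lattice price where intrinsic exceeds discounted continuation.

Δt=0.26514  u=1.20739  d=0.82823  q=0.47550  discount=0.99155
step 7 (expiry): payoffs max(K−S,0) = 66.6664 51.1502 28.5309 0.0000 0.0000 0.0000 0.0000 0.0000
step 6: (k=6,j=0): S=40.9228, K−S=59.6372, hold=58.7876 ⇒ V=59.6372 exercise | (k=6,j=1): S=59.6569, K−S=40.9031, hold=40.0535 ⇒ V=40.9031 exercise | (k=6,j=2): S=86.9673, K−S=13.5927, hold=14.8381 ⇒ V=14.8381 continue | (k=6,j=3): S=126.7800, K−S=0.0000, hold=0.0000 ⇒ V=0.0000 continue | (k=6,j=4): S=184.8186, K−S=0.0000, hold=0.0000 ⇒ V=0.0000 continue | (k=6,j=5): S=269.4267, K−S=0.0000, hold=0.0000 ⇒ V=0.0000 continue | (k=6,j=6): S=392.7676, K−S=0.0000, hold=0.0000 ⇒ V=0.0000 continue  boundary S*=59.6569
step 5: (k=5,j=0): S=49.4098, K−S=51.1502, hold=50.3006 ⇒ V=51.1502 exercise | (k=5,j=1): S=72.0291, K−S=28.5309, hold=28.2684 ⇒ V=28.5309 exercise | (k=5,j=2): S=105.0034, K−S=0.0000, hold=7.7169 ⇒ V=7.7169 continue | (k=5,j=3): S=153.0729, K−S=0.0000, hold=0.0000 ⇒ V=0.0000 continue | (k=5,j=4): S=223.1481, K−S=0.0000, hold=0.0000 ⇒ V=0.0000 continue | (k=5,j=5): S=325.3031, K−S=0.0000, hold=0.0000 ⇒ V=0.0000 continue  boundary S*=72.0291
step 4: (k=4,j=0): S=59.6569, K−S=40.9031, hold=40.0535 ⇒ V=40.9031 exercise | (k=4,j=1): S=86.9673, K−S=13.5927, hold=18.4765 ⇒ V=18.4765 continue | (k=4,j=2): S=126.7800, K−S=0.0000, hold=4.0133 ⇒ V=4.0133 continue | (k=4,j=3): S=184.8186, K−S=0.0000, hold=0.0000 ⇒ V=0.0000 continue | (k=4,j=4): S=269.4267, K−S=0.0000, hold=0.0000 ⇒ V=0.0000 continue  boundary S*=59.6569
step 3: (k=3,j=0): S=72.0291, K−S=28.5309, hold=29.9838 ⇒ V=29.9838 continue | (k=3,j=1): S=105.0034, K−S=0.0000, hold=11.5013 ⇒ V=11.5013 continue | (k=3,j=2): S=153.0729, K−S=0.0000, hold=2.0872 ⇒ V=2.0872 continue | (k=3,j=3): S=223.1481, K−S=0.0000, hold=0.0000 ⇒ V=0.0000 continue  boundary S*=-
step 2: (k=2,j=0): S=86.9673, K−S=13.5927, hold=21.0164 ⇒ V=21.0164 continue | (k=2,j=1): S=126.7800, K−S=0.0000, hold=6.9656 ⇒ V=6.9656 continue | (k=2,j=2): S=184.8186, K−S=0.0000, hold=1.0855 ⇒ V=1.0855 continue  boundary S*=-
step 1: (k=1,j=0): S=105.0034, K−S=0.0000, hold=14.2142 ⇒ V=14.2142 continue | (k=1,j=1): S=153.0729, K−S=0.0000, hold=4.1344 ⇒ V=4.1344 continue  boundary S*=-
step 0: (k=0,j=0): S=126.7800, K−S=0.0000, hold=9.3417 ⇒ V=9.3417 continue  boundary S*=-

price = 9.3417
boundary = - - - - 59.6569 72.0291 59.6569
tree:
9.3417
14.2142 4.1344
21.0164 6.9656 1.0855
29.9838 11.5013 2.0872 0.0000
40.9031 18.4765 4.0133 0.0000 0.0000
51.1502 28.5309 7.7169 0.0000 0.0000 0.0000
59.6372 40.9031 14.8381 0.0000 0.0000 0.0000 0.0000
66.6664 51.1502 28.5309 0.0000 0.0000 0.0000 0.0000 0.0000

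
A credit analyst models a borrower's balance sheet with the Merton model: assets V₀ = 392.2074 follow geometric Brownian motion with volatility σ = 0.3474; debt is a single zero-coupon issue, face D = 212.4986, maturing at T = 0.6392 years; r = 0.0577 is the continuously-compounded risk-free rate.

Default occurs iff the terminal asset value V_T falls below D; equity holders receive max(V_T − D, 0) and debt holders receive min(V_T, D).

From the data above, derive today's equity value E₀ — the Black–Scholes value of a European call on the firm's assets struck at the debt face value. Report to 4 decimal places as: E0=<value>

Work the structural quantities from V₀ = 392.2074 against face 212.4986:
d₁ = [ln(V₀/D) + (r + σ²/2)T] / (σ√T)
   = [ln(392.2074/212.4986) + (0.0577 + 0.5·0.3474²)·0.6392] / (0.3474·√0.6392)
   = [0.612855 + 0.075453] / 0.277746 = 2.478193
d₂ = d₁ − σ√T = 2.478193 − 0.277746 = 2.200446
N(d₁) = 0.993398,  N(d₂) = 0.986112,  e^(−rT) = 0.963790
E₀ = V₀·N(d₁) − D·e^(−rT)·N(d₂)
   = 392.2074·0.993398 − 212.4986·0.963790·0.986112 = 187.658067

E0=187.6581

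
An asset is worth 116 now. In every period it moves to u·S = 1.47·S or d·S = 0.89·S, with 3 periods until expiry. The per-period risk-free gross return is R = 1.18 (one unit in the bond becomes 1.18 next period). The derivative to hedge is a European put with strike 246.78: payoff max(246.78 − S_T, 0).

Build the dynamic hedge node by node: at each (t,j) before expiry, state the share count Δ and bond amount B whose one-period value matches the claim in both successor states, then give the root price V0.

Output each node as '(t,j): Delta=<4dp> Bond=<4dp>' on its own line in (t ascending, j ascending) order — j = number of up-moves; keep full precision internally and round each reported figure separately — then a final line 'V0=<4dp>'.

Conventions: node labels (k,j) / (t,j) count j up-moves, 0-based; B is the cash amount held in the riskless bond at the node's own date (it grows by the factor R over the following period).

Under the risk-neutral measure, an up-move has probability p* = (R−d)/(u−d) = 0.5000 and values discount at R = 1.18.
Payoffs at expiry: V(3,0)=165.0036, V(3,1)=111.7111, V(3,2)=23.6887, V(3,3)=0.0000
  t=2,j=0: stock 91.8836 → up 135.0689 (V=111.7111), down 81.7764 (V=165.0036). Price 117.2520; hedge Δ=-1.0000, bond B=209.1356.
  t=2,j=1: stock 151.7628 → up 223.0913 (V=23.6887), down 135.0689 (V=111.7111). Price 57.3728; hedge Δ=-1.0000, bond B=209.1356.
  t=2,j=2: stock 250.6644 → up 368.4767 (V=0.0000), down 223.0913 (V=23.6887). Price 10.0376; hedge Δ=-0.1629, bond B=50.8801.
  t=1,j=0: stock 103.2400 → up 151.7628 (V=57.3728), down 91.8836 (V=117.2520). Price 73.9936; hedge Δ=-1.0000, bond B=177.2336.
  t=1,j=1: stock 170.5200 → up 250.6644 (V=10.0376), down 151.7628 (V=57.3728). Price 28.5637; hedge Δ=-0.4786, bond B=110.1762.
  t=0,j=0: stock 116.0000 → up 170.5200 (V=28.5637), down 103.2400 (V=73.9936). Price 43.4565; hedge Δ=-0.6752, bond B=121.7838.
Check: Δ(0,0)·S0 + B(0,0) = 43.4565 = V0.

(0,0): Delta=-0.6752 Bond=121.7838
(1,0): Delta=-1.0000 Bond=177.2336
(1,1): Delta=-0.4786 Bond=110.1762
(2,0): Delta=-1.0000 Bond=209.1356
(2,1): Delta=-1.0000 Bond=209.1356
(2,2): Delta=-0.1629 Bond=50.8801
V0=43.4565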